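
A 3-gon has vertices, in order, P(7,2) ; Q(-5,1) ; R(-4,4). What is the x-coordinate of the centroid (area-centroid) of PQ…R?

-2/3

Apply Gauss's area formula. First the cross-terms c_i = x_i·y_{i+1} − x_{i+1}·y_i:
  17, -16, -36  ⇒  2A = -35, A = -17.5.
Then Σ (x_i + x_{i+1})·c_i = 70, so x̄ = 70 / (6·(-17.5)) = -2/3.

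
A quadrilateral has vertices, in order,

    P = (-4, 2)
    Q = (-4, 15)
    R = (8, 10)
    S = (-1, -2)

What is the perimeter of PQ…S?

46

|PQ| = √((0)² + (13)²) = √169 = 13
|QR| = √((12)² + (-5)²) = √169 = 13
|RS| = √((-9)² + (-12)²) = √225 = 15
|SP| = √((-3)² + (4)²) = √25 = 5
Perimeter = 13 + 13 + 15 + 5 = 46.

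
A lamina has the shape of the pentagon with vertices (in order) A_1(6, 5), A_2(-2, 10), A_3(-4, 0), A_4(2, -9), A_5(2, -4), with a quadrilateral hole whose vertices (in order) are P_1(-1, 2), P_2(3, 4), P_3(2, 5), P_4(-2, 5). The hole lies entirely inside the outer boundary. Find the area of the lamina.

Outer boundary:
Σ = (70) + (40) + (36) + (10) + (34) = 190
Area = |Σ|/2 = 95.
Hole:
Σ = (-10) + (7) + (20) + (1) = 18
Area = |Σ|/2 = 9.
Net area = 95 − 9 = 86.

86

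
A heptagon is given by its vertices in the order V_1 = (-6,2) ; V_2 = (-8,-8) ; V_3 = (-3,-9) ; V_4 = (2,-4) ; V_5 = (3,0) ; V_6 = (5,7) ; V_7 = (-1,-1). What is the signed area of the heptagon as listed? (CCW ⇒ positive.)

Apply Gauss's area formula: 2A = Σ (x_i·y_{i+1} − x_{i+1}·y_i), indices taken mod 7.
Cross-terms: 64, 48, 30, 12, 21, 2, -8  ⇒  Σ = 169
Signed area = Σ/2 = 84.5 (positive ⇒ counter-clockwise traversal).

84.5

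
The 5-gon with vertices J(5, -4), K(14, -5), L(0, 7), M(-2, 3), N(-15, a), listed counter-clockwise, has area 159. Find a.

Write out the shoelace sum; only the two edges meeting at N involve a:
2·Area = [((-2)·a − (-15)·3) + ((-15)·(-4) − 5·a)] + 143
       = -7·a + 248 = 318
⇒ a = -10.

-10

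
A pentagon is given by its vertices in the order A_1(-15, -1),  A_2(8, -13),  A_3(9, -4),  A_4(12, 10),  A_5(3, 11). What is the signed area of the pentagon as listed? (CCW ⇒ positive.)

345

Σ = (203) + (85) + (138) + (102) + (162) = 690
Signed area = Σ/2 = 345 (positive ⇒ counter-clockwise traversal).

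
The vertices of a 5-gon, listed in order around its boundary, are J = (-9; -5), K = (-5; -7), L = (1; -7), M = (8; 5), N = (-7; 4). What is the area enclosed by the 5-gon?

Apply the surveyor's formula: 2A = Σ (x_i·y_{i+1} − x_{i+1}·y_i), indices taken mod 5.
Σ = (38) + (42) + (61) + (67) + (71) = 279
Area = |Σ|/2 = 139.5.

139.5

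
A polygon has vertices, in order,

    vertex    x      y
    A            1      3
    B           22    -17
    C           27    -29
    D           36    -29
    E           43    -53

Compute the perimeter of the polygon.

|AB| = √((21)² + (-20)²) = √841 = 29
|BC| = √((5)² + (-12)²) = √169 = 13
|CD| = √((9)² + (0)²) = √81 = 9
|DE| = √((7)² + (-24)²) = √625 = 25
|EA| = √((-42)² + (56)²) = √4900 = 70
Perimeter = 29 + 13 + 9 + 25 + 70 = 146.

146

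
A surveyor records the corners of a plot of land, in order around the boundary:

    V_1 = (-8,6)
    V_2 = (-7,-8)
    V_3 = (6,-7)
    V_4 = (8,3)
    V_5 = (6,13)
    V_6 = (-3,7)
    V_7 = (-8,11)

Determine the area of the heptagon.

253.5

Apply the shoelace formula: 2A = Σ (x_i·y_{i+1} − x_{i+1}·y_i), indices taken mod 7.
V_1→V_2: (-8)(-8) − (-7)(6) = 106
V_2→V_3: (-7)(-7) − (6)(-8) = 97
V_3→V_4: (6)(3) − (8)(-7) = 74
V_4→V_5: (8)(13) − (6)(3) = 86
V_5→V_6: (6)(7) − (-3)(13) = 81
V_6→V_7: (-3)(11) − (-8)(7) = 23
V_7→V_1: (-8)(6) − (-8)(11) = 40
Σ = 507
Area = |Σ|/2 = 253.5.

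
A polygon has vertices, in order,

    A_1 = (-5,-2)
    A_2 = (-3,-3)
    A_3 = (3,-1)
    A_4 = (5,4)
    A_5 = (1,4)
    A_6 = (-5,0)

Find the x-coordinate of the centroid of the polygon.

Apply the shoelace (surveyor's) formula. First the cross-terms c_i = x_i·y_{i+1} − x_{i+1}·y_i:
  9, 12, 17, 16, 20, 10  ⇒  2A = 84, A = 42.
Then Σ (x_i + x_{i+1})·c_i = -20, so x̄ = -20 / (6·42) = -5/63.

-5/63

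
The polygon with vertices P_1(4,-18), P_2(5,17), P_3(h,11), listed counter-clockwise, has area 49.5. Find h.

2

The doubled signed area Σ (x_i y_{i+1} − x_{i+1} y_i) is linear in h.
With h=0 it equals 169; the coefficient of h is -35 (from the two edges through P_3).
So -35·h + 169 = 2·49.5 = 99 ⇒ h = 2.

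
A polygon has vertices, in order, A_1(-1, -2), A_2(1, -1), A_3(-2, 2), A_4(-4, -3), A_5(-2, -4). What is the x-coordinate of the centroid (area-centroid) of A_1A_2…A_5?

Apply Gauss's area formula. First the cross-terms c_i = x_i·y_{i+1} − x_{i+1}·y_i:
  3, 0, 14, 10, 0  ⇒  2A = 27, A = 13.5.
Then Σ (x_i + x_{i+1})·c_i = -144, so x̄ = -144 / (6·13.5) = -16/9.

-16/9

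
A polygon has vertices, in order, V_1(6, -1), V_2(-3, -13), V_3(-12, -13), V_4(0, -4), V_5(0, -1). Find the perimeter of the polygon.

|V_1V_2| = √((-9)² + (-12)²) = √225 = 15
|V_2V_3| = √((-9)² + (0)²) = √81 = 9
|V_3V_4| = √((12)² + (9)²) = √225 = 15
|V_4V_5| = √((0)² + (3)²) = √9 = 3
|V_5V_1| = √((6)² + (0)²) = √36 = 6
Perimeter = 15 + 9 + 15 + 3 + 6 = 48.

48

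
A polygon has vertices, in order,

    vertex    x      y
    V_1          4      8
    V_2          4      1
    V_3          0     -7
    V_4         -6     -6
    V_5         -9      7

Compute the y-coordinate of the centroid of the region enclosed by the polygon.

9/7

Apply Gauss's area formula. First the cross-terms c_i = x_i·y_{i+1} − x_{i+1}·y_i:
  -28, -28, -42, -96, -100  ⇒  2A = -294, A = -147.
Then Σ (y_i + y_{i+1})·c_i = -1134, so ȳ = -1134 / (6·(-147)) = 9/7.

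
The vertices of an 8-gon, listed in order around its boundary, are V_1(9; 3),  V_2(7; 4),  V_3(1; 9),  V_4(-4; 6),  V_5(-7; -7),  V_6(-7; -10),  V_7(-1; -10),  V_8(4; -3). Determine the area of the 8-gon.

174.5

Apply Gauss's area formula: 2A = Σ (x_i·y_{i+1} − x_{i+1}·y_i), indices taken mod 8.
Cross-terms: 15, 59, 42, 70, 21, 60, 43, 39  ⇒  Σ = 349
Area = |Σ|/2 = 174.5.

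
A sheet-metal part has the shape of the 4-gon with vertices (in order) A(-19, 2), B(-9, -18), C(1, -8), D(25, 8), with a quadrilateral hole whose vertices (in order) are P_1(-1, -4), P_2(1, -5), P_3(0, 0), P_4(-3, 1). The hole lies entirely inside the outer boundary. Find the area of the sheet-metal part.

419

Outer boundary:
Cross-terms: 360, 90, 208, 202  ⇒  Σ = 860
Area = |Σ|/2 = 430.
Hole:
Apply the shoelace (surveyor's) formula: 2A = Σ (x_i·y_{i+1} − x_{i+1}·y_i), indices taken mod 4.
Cross-terms: 9, 0, 0, 13  ⇒  Σ = 22
Area = |Σ|/2 = 11.
Net area = 430 − 11 = 419.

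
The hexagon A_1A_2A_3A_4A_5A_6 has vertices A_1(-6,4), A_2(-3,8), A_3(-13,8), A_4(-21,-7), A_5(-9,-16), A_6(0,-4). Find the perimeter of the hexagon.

|A_1A_2| = √((3)² + (4)²) = √25 = 5
|A_2A_3| = √((-10)² + (0)²) = √100 = 10
|A_3A_4| = √((-8)² + (-15)²) = √289 = 17
|A_4A_5| = √((12)² + (-9)²) = √225 = 15
|A_5A_6| = √((9)² + (12)²) = √225 = 15
|A_6A_1| = √((-6)² + (8)²) = √100 = 10
Perimeter = 5 + 10 + 17 + 15 + 15 + 10 = 72.

72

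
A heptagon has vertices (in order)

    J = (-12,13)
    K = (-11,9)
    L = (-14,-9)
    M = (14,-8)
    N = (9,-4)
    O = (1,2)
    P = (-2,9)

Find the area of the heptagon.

Apply Gauss's area formula: 2A = Σ (x_i·y_{i+1} − x_{i+1}·y_i), indices taken mod 7.
Σ = (35) + (225) + (238) + (16) + (22) + (13) + (82) = 631
Area = |Σ|/2 = 315.5.

315.5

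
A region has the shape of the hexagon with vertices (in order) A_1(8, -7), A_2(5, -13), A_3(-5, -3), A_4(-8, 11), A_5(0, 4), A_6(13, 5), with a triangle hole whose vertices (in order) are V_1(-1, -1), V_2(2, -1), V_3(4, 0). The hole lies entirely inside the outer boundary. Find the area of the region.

Outer boundary:
Apply the shoelace (surveyor's) formula: 2A = Σ (x_i·y_{i+1} − x_{i+1}·y_i), indices taken mod 6.
Σ = (-69) + (-80) + (-79) + (-32) + (-52) + (-131) = -443
Area = |Σ|/2 = 221.5.
Hole:
Apply the shoelace (surveyor's) formula: 2A = Σ (x_i·y_{i+1} − x_{i+1}·y_i), indices taken mod 3.
V_1→V_2: (-1)(-1) − (2)(-1) = 3
V_2→V_3: (2)(0) − (4)(-1) = 4
V_3→V_1: (4)(-1) − (-1)(0) = -4
Σ = 3
Area = |Σ|/2 = 1.5.
Net area = 221.5 − 1.5 = 220.

220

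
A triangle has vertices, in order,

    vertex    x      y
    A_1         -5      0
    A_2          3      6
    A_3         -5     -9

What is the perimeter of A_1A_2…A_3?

|A_1A_2| = √((8)² + (6)²) = √100 = 10
|A_2A_3| = √((-8)² + (-15)²) = √289 = 17
|A_3A_1| = √((0)² + (9)²) = √81 = 9
Perimeter = 10 + 17 + 9 = 36.

36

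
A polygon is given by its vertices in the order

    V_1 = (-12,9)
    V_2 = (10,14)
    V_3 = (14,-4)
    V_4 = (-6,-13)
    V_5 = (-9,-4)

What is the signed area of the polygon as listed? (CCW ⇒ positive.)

-461

Apply the shoelace formula: 2A = Σ (x_i·y_{i+1} − x_{i+1}·y_i), indices taken mod 5.
Σ = (-258) + (-236) + (-206) + (-93) + (-129) = -922
Signed area = Σ/2 = -461 (negative ⇒ clockwise traversal).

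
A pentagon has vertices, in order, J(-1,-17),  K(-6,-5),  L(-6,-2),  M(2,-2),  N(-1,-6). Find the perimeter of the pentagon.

|JK| = √((-5)² + (12)²) = √169 = 13
|KL| = √((0)² + (3)²) = √9 = 3
|LM| = √((8)² + (0)²) = √64 = 8
|MN| = √((-3)² + (-4)²) = √25 = 5
|NJ| = √((0)² + (-11)²) = √121 = 11
Perimeter = 13 + 3 + 8 + 5 + 11 = 40.

40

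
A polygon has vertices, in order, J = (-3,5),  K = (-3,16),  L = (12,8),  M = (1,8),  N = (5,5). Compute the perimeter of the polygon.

52

|JK| = √((0)² + (11)²) = √121 = 11
|KL| = √((15)² + (-8)²) = √289 = 17
|LM| = √((-11)² + (0)²) = √121 = 11
|MN| = √((4)² + (-3)²) = √25 = 5
|NJ| = √((-8)² + (0)²) = √64 = 8
Perimeter = 11 + 17 + 11 + 5 + 8 = 52.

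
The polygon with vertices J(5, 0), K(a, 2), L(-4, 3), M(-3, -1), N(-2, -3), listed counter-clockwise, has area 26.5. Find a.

The doubled signed area Σ (x_i y_{i+1} − x_{i+1} y_i) is linear in a.
With a=0 it equals 53; the coefficient of a is 3 (from the two edges through K).
So 3·a + 53 = 2·26.5 = 53 ⇒ a = 0.

0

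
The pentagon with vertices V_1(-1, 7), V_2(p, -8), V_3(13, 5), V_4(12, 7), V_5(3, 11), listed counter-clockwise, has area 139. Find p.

4

The doubled signed area Σ (x_i y_{i+1} − x_{i+1} y_i) is linear in p.
With p=0 it equals 286; the coefficient of p is -2 (from the two edges through V_2).
So -2·p + 286 = 2·139 = 278 ⇒ p = 4.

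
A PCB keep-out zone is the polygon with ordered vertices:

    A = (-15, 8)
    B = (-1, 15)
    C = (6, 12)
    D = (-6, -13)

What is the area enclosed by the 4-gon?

A→B: (-15)(15) − (-1)(8) = -217
B→C: (-1)(12) − (6)(15) = -102
C→D: (6)(-13) − (-6)(12) = -6
D→A: (-6)(8) − (-15)(-13) = -243
Σ = -568
Area = |Σ|/2 = 284.

284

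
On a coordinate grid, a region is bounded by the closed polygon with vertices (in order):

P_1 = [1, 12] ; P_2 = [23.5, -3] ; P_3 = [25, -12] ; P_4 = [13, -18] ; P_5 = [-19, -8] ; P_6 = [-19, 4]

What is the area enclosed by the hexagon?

Σ = (-285) + (-207) + (-294) + (-446) + (-228) + (-232) = -1692
Area = |Σ|/2 = 846.

846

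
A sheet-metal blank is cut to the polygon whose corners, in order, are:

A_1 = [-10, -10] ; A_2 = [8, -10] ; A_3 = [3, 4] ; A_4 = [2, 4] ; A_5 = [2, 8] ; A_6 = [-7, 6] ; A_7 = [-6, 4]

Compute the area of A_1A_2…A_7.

215

Apply the shoelace (surveyor's) formula: 2A = Σ (x_i·y_{i+1} − x_{i+1}·y_i), indices taken mod 7.
Σ = (180) + (62) + (4) + (8) + (68) + (8) + (100) = 430
Area = |Σ|/2 = 215.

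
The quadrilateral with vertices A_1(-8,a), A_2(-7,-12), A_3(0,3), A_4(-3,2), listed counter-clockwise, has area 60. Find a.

The doubled signed area Σ (x_i y_{i+1} − x_{i+1} y_i) is linear in a.
With a=0 it equals 100; the coefficient of a is 4 (from the two edges through A_1).
So 4·a + 100 = 2·60 = 120 ⇒ a = 5.

5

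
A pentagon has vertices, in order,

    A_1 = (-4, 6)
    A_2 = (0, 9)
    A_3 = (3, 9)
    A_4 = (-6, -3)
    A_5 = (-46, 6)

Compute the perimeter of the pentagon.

106

|A_1A_2| = √((4)² + (3)²) = √25 = 5
|A_2A_3| = √((3)² + (0)²) = √9 = 3
|A_3A_4| = √((-9)² + (-12)²) = √225 = 15
|A_4A_5| = √((-40)² + (9)²) = √1681 = 41
|A_5A_1| = √((42)² + (0)²) = √1764 = 42
Perimeter = 5 + 3 + 15 + 41 + 42 = 106.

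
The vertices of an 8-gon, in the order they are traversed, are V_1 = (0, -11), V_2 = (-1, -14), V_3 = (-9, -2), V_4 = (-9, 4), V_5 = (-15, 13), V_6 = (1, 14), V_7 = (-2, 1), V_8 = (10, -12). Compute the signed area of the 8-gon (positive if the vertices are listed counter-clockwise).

Apply the shoelace (surveyor's) formula: 2A = Σ (x_i·y_{i+1} − x_{i+1}·y_i), indices taken mod 8.
Σ = (-11) + (-124) + (-54) + (-57) + (-223) + (29) + (14) + (-110) = -536
Signed area = Σ/2 = -268 (negative ⇒ clockwise traversal).

-268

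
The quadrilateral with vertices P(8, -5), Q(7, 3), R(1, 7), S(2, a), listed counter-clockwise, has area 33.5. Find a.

Write out the shoelace sum; only the two edges meeting at S involve a:
2·Area = [(1·a − 2·7) + (2·(-5) − 8·a)] + 105
       = -7·a + 81 = 67
⇒ a = 2.

2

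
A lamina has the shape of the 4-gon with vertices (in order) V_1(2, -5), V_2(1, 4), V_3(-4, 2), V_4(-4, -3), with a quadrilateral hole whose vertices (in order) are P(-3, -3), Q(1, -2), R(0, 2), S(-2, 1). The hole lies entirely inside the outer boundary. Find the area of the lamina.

26.5

Outer boundary:
Apply the shoelace (surveyor's) formula: 2A = Σ (x_i·y_{i+1} − x_{i+1}·y_i), indices taken mod 4.
Cross-terms: 13, 18, 20, 26  ⇒  Σ = 77
Area = |Σ|/2 = 38.5.
Hole:
Cross-terms: 9, 2, 4, 9  ⇒  Σ = 24
Area = |Σ|/2 = 12.
Net area = 38.5 − 12 = 26.5.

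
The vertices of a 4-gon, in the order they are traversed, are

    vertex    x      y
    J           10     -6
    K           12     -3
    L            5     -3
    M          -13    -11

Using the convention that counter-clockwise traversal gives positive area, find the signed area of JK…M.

57.5

Apply the shoelace (surveyor's) formula: 2A = Σ (x_i·y_{i+1} − x_{i+1}·y_i), indices taken mod 4.
Σ = (42) + (-21) + (-94) + (188) = 115
Signed area = Σ/2 = 57.5 (positive ⇒ counter-clockwise traversal).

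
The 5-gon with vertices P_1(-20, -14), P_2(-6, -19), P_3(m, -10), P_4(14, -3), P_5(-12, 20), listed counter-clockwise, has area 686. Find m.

4

Write out the shoelace sum; only the two edges meeting at P_3 involve m:
2·Area = [((-6)·(-10) − m·(-19)) + (m·(-3) − 14·(-10))] + 1108
       = 16·m + 1308 = 1372
⇒ m = 4.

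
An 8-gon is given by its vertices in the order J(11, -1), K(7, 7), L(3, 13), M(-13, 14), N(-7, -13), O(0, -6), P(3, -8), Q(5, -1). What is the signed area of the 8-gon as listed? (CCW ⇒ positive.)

Apply the surveyor's formula: 2A = Σ (x_i·y_{i+1} − x_{i+1}·y_i), indices taken mod 8.
Σ = (84) + (70) + (211) + (267) + (42) + (18) + (37) + (6) = 735
Signed area = Σ/2 = 367.5 (positive ⇒ counter-clockwise traversal).

367.5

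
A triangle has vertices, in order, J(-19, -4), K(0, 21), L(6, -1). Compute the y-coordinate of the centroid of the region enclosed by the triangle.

16/3

Apply Gauss's area formula. First the cross-terms c_i = x_i·y_{i+1} − x_{i+1}·y_i:
  -399, -126, -43  ⇒  2A = -568, A = -284.
Then Σ (y_i + y_{i+1})·c_i = -9088, so ȳ = -9088 / (6·(-284)) = 16/3.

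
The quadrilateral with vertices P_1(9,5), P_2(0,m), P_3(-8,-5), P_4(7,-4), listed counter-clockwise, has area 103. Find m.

Write out the shoelace sum; only the two edges meeting at P_2 involve m:
2·Area = [(9·m − 0·5) + (0·(-5) − (-8)·m)] + 138
       = 17·m + 138 = 206
⇒ m = 4.

4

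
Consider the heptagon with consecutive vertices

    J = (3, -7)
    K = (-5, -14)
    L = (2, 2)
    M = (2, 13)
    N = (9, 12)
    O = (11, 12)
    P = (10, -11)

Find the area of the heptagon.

Σ = (-77) + (18) + (22) + (-93) + (-24) + (-241) + (-37) = -432
Area = |Σ|/2 = 216.

216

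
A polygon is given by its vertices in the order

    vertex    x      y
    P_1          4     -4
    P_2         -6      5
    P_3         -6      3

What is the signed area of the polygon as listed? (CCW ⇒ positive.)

Apply Gauss's area formula: 2A = Σ (x_i·y_{i+1} − x_{i+1}·y_i), indices taken mod 3.
P_1→P_2: (4)(5) − (-6)(-4) = -4
P_2→P_3: (-6)(3) − (-6)(5) = 12
P_3→P_1: (-6)(-4) − (4)(3) = 12
Σ = 20
Signed area = Σ/2 = 10 (positive ⇒ counter-clockwise traversal).

10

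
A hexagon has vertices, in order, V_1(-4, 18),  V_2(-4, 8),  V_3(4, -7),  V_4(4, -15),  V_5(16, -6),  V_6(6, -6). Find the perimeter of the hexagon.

86

|V_1V_2| = √((0)² + (-10)²) = √100 = 10
|V_2V_3| = √((8)² + (-15)²) = √289 = 17
|V_3V_4| = √((0)² + (-8)²) = √64 = 8
|V_4V_5| = √((12)² + (9)²) = √225 = 15
|V_5V_6| = √((-10)² + (0)²) = √100 = 10
|V_6V_1| = √((-10)² + (24)²) = √676 = 26
Perimeter = 10 + 17 + 8 + 15 + 10 + 26 = 86.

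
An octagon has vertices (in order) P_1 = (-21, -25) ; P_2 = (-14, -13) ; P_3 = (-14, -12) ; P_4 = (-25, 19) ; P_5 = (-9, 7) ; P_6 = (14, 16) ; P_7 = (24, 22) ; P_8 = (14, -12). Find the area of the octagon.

1088.5

Σ = (-77) + (-14) + (-566) + (-4) + (-242) + (-76) + (-596) + (-602) = -2177
Area = |Σ|/2 = 1088.5.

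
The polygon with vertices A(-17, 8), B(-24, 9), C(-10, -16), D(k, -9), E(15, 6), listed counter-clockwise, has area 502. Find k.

Write out the shoelace sum; only the two edges meeting at D involve k:
2·Area = [((-10)·(-9) − k·(-16)) + (k·6 − 15·(-9))] + 735
       = 22·k + 960 = 1004
⇒ k = 2.

2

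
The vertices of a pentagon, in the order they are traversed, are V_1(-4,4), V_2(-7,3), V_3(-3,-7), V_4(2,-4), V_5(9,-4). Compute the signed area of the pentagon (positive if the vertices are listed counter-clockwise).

74

Apply the shoelace formula: 2A = Σ (x_i·y_{i+1} − x_{i+1}·y_i), indices taken mod 5.
V_1→V_2: (-4)(3) − (-7)(4) = 16
V_2→V_3: (-7)(-7) − (-3)(3) = 58
V_3→V_4: (-3)(-4) − (2)(-7) = 26
V_4→V_5: (2)(-4) − (9)(-4) = 28
V_5→V_1: (9)(4) − (-4)(-4) = 20
Σ = 148
Signed area = Σ/2 = 74 (positive ⇒ counter-clockwise traversal).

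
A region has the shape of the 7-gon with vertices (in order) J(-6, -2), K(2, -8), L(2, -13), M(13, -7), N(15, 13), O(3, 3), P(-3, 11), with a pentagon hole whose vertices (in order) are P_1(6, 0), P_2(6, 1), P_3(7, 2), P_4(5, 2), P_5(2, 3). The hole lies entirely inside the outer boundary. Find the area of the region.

291.5

Outer boundary:
Apply the shoelace formula: 2A = Σ (x_i·y_{i+1} − x_{i+1}·y_i), indices taken mod 7.
J→K: (-6)(-8) − (2)(-2) = 52
K→L: (2)(-13) − (2)(-8) = -10
L→M: (2)(-7) − (13)(-13) = 155
M→N: (13)(13) − (15)(-7) = 274
N→O: (15)(3) − (3)(13) = 6
O→P: (3)(11) − (-3)(3) = 42
P→J: (-3)(-2) − (-6)(11) = 72
Σ = 591
Area = |Σ|/2 = 295.5.
Hole:
Apply the shoelace (surveyor's) formula: 2A = Σ (x_i·y_{i+1} − x_{i+1}·y_i), indices taken mod 5.
Σ = (6) + (5) + (4) + (11) + (-18) = 8
Area = |Σ|/2 = 4.
Net area = 295.5 − 4 = 291.5.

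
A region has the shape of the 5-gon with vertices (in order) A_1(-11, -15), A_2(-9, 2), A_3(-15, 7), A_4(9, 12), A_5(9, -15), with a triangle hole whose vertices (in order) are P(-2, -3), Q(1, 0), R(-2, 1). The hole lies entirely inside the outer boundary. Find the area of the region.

482

Outer boundary:
A_1→A_2: (-11)(2) − (-9)(-15) = -157
A_2→A_3: (-9)(7) − (-15)(2) = -33
A_3→A_4: (-15)(12) − (9)(7) = -243
A_4→A_5: (9)(-15) − (9)(12) = -243
A_5→A_1: (9)(-15) − (-11)(-15) = -300
Σ = -976
Area = |Σ|/2 = 488.
Hole:
Apply the shoelace (surveyor's) formula: 2A = Σ (x_i·y_{i+1} − x_{i+1}·y_i), indices taken mod 3.
P→Q: (-2)(0) − (1)(-3) = 3
Q→R: (1)(1) − (-2)(0) = 1
R→P: (-2)(-3) − (-2)(1) = 8
Σ = 12
Area = |Σ|/2 = 6.
Net area = 488 − 6 = 482.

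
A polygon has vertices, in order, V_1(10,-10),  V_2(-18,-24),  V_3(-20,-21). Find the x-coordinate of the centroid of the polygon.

-28/3

Apply the surveyor's formula. First the cross-terms c_i = x_i·y_{i+1} − x_{i+1}·y_i:
  -420, -102, 410  ⇒  2A = -112, A = -56.
Then Σ (x_i + x_{i+1})·c_i = 3136, so x̄ = 3136 / (6·(-56)) = -28/3.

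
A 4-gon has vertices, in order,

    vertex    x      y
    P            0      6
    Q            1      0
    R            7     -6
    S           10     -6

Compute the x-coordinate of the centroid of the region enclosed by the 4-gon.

142/33

Apply the shoelace (surveyor's) formula. First the cross-terms c_i = x_i·y_{i+1} − x_{i+1}·y_i:
  -6, -6, 18, 60  ⇒  2A = 66, A = 33.
Then Σ (x_i + x_{i+1})·c_i = 852, so x̄ = 852 / (6·33) = 142/33.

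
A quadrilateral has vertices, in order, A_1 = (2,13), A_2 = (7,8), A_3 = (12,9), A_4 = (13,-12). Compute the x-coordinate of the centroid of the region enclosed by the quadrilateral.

Apply the shoelace (surveyor's) formula. First the cross-terms c_i = x_i·y_{i+1} − x_{i+1}·y_i:
  -75, -33, -261, 193  ⇒  2A = -176, A = -88.
Then Σ (x_i + x_{i+1})·c_i = -4932, so x̄ = -4932 / (6·(-88)) = 411/44.

411/44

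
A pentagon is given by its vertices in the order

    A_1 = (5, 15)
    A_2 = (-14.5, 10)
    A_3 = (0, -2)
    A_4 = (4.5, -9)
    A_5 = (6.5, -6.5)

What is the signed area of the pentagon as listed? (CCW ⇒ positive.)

Apply the surveyor's formula: 2A = Σ (x_i·y_{i+1} − x_{i+1}·y_i), indices taken mod 5.
A_1→A_2: (5)(10) − (-14.5)(15) = 267.5
A_2→A_3: (-14.5)(-2) − (0)(10) = 29
A_3→A_4: (0)(-9) − (4.5)(-2) = 9
A_4→A_5: (4.5)(-6.5) − (6.5)(-9) = 29.25
A_5→A_1: (6.5)(15) − (5)(-6.5) = 130
Σ = 464.75
Signed area = Σ/2 = 232.375 (positive ⇒ counter-clockwise traversal).

232.375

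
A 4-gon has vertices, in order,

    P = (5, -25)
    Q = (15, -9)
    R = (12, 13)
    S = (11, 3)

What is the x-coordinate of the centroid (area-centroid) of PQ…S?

640/59

Apply the surveyor's formula. First the cross-terms c_i = x_i·y_{i+1} − x_{i+1}·y_i:
  330, 303, -107, -290  ⇒  2A = 236, A = 118.
Then Σ (x_i + x_{i+1})·c_i = 7680, so x̄ = 7680 / (6·118) = 640/59.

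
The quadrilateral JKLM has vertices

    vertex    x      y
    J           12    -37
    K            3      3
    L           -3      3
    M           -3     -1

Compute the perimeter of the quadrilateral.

|JK| = √((-9)² + (40)²) = √1681 = 41
|KL| = √((-6)² + (0)²) = √36 = 6
|LM| = √((0)² + (-4)²) = √16 = 4
|MJ| = √((15)² + (-36)²) = √1521 = 39
Perimeter = 41 + 6 + 4 + 39 = 90.

90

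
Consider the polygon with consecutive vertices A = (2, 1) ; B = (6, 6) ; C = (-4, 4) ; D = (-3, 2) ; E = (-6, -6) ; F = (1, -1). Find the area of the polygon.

51.5

Apply the shoelace formula: 2A = Σ (x_i·y_{i+1} − x_{i+1}·y_i), indices taken mod 6.
Σ = (6) + (48) + (4) + (30) + (12) + (3) = 103
Area = |Σ|/2 = 51.5.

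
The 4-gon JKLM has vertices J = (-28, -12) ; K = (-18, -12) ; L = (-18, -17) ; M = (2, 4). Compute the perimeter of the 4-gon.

|JK| = √((10)² + (0)²) = √100 = 10
|KL| = √((0)² + (-5)²) = √25 = 5
|LM| = √((20)² + (21)²) = √841 = 29
|MJ| = √((-30)² + (-16)²) = √1156 = 34
Perimeter = 10 + 5 + 29 + 34 = 78.

78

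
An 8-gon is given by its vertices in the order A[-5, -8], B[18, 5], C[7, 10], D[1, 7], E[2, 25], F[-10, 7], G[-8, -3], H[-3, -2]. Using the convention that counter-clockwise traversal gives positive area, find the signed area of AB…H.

Apply the shoelace formula: 2A = Σ (x_i·y_{i+1} − x_{i+1}·y_i), indices taken mod 8.
Σ = (119) + (145) + (39) + (11) + (264) + (86) + (7) + (14) = 685
Signed area = Σ/2 = 342.5 (positive ⇒ counter-clockwise traversal).

342.5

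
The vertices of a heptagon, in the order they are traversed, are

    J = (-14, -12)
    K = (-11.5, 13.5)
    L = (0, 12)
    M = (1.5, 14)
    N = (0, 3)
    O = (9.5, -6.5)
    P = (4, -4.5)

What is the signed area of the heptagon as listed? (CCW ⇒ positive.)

-317.375

Cross-terms: -327, -138, -18, 4.5, -28.5, -16.75, -111  ⇒  Σ = -634.75
Signed area = Σ/2 = -317.375 (negative ⇒ clockwise traversal).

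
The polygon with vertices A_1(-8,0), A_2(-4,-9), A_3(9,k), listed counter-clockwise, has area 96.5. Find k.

10

The doubled signed area Σ (x_i y_{i+1} − x_{i+1} y_i) is linear in k.
With k=0 it equals 153; the coefficient of k is 4 (from the two edges through A_3).
So 4·k + 153 = 2·96.5 = 193 ⇒ k = 10.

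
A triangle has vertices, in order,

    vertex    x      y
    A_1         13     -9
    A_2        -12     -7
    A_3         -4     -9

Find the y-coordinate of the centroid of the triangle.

-25/3

Apply Gauss's area formula. First the cross-terms c_i = x_i·y_{i+1} − x_{i+1}·y_i:
  -199, 80, 153  ⇒  2A = 34, A = 17.
Then Σ (y_i + y_{i+1})·c_i = -850, so ȳ = -850 / (6·17) = -25/3.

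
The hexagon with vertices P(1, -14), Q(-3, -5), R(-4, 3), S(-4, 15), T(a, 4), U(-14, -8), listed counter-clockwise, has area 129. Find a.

-6

The doubled signed area Σ (x_i y_{i+1} − x_{i+1} y_i) is linear in a.
With a=0 it equals 120; the coefficient of a is -23 (from the two edges through T).
So -23·a + 120 = 2·129 = 258 ⇒ a = -6.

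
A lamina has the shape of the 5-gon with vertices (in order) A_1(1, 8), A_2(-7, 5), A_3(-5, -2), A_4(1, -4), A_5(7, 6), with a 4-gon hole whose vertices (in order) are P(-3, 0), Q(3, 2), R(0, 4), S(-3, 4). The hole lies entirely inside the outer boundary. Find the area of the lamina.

Outer boundary:
Apply the shoelace formula: 2A = Σ (x_i·y_{i+1} − x_{i+1}·y_i), indices taken mod 5.
Cross-terms: 61, 39, 22, 34, 50  ⇒  Σ = 206
Area = |Σ|/2 = 103.
Hole:
Apply the surveyor's formula: 2A = Σ (x_i·y_{i+1} − x_{i+1}·y_i), indices taken mod 4.
Cross-terms: -6, 12, 12, 12  ⇒  Σ = 30
Area = |Σ|/2 = 15.
Net area = 103 − 15 = 88.

88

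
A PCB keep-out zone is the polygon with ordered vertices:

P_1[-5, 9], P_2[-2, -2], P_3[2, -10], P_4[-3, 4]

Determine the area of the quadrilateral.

Apply the surveyor's formula: 2A = Σ (x_i·y_{i+1} − x_{i+1}·y_i), indices taken mod 4.
P_1→P_2: (-5)(-2) − (-2)(9) = 28
P_2→P_3: (-2)(-10) − (2)(-2) = 24
P_3→P_4: (2)(4) − (-3)(-10) = -22
P_4→P_1: (-3)(9) − (-5)(4) = -7
Σ = 23
Area = |Σ|/2 = 11.5.

11.5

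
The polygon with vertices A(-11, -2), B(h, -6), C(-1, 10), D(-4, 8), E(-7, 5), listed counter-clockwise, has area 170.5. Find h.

12

Write out the shoelace sum; only the two edges meeting at B involve h:
2·Area = [((-11)·(-6) − h·(-2)) + (h·10 − (-1)·(-6))] + 137
       = 12·h + 197 = 341
⇒ h = 12.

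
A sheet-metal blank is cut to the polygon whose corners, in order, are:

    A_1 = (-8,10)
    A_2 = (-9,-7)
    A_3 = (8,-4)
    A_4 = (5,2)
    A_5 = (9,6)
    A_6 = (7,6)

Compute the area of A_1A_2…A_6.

Cross-terms: 146, 92, 36, 12, 12, 118  ⇒  Σ = 416
Area = |Σ|/2 = 208.

208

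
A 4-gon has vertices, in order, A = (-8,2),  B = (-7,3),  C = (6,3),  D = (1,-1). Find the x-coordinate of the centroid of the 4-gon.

-0.875

Apply Gauss's area formula. First the cross-terms c_i = x_i·y_{i+1} − x_{i+1}·y_i:
  -10, -39, -9, -6  ⇒  2A = -64, A = -32.
Then Σ (x_i + x_{i+1})·c_i = 168, so x̄ = 168 / (6·(-32)) = -0.875.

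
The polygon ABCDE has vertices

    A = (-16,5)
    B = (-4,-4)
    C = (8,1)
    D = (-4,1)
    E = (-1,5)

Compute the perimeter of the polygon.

60

|AB| = √((12)² + (-9)²) = √225 = 15
|BC| = √((12)² + (5)²) = √169 = 13
|CD| = √((-12)² + (0)²) = √144 = 12
|DE| = √((3)² + (4)²) = √25 = 5
|EA| = √((-15)² + (0)²) = √225 = 15
Perimeter = 15 + 13 + 12 + 5 + 15 = 60.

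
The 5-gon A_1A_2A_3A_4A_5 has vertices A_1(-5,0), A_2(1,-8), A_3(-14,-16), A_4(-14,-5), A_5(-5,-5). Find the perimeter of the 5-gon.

52

|A_1A_2| = √((6)² + (-8)²) = √100 = 10
|A_2A_3| = √((-15)² + (-8)²) = √289 = 17
|A_3A_4| = √((0)² + (11)²) = √121 = 11
|A_4A_5| = √((9)² + (0)²) = √81 = 9
|A_5A_1| = √((0)² + (5)²) = √25 = 5
Perimeter = 10 + 17 + 11 + 9 + 5 = 52.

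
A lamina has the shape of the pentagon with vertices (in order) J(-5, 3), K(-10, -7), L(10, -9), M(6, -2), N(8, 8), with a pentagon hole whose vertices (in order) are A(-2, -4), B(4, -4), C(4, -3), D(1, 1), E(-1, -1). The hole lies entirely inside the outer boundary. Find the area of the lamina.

Outer boundary:
Apply the shoelace formula: 2A = Σ (x_i·y_{i+1} − x_{i+1}·y_i), indices taken mod 5.
Σ = (65) + (160) + (34) + (64) + (64) = 387
Area = |Σ|/2 = 193.5.
Hole:
Apply the surveyor's formula: 2A = Σ (x_i·y_{i+1} − x_{i+1}·y_i), indices taken mod 5.
A→B: (-2)(-4) − (4)(-4) = 24
B→C: (4)(-3) − (4)(-4) = 4
C→D: (4)(1) − (1)(-3) = 7
D→E: (1)(-1) − (-1)(1) = 0
E→A: (-1)(-4) − (-2)(-1) = 2
Σ = 37
Area = |Σ|/2 = 18.5.
Net area = 193.5 − 18.5 = 175.

175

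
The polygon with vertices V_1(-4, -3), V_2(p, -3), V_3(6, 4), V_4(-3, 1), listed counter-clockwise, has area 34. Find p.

Write out the shoelace sum; only the two edges meeting at V_2 involve p:
2·Area = [((-4)·(-3) − p·(-3)) + (p·4 − 6·(-3))] + 31
       = 7·p + 61 = 68
⇒ p = 1.

1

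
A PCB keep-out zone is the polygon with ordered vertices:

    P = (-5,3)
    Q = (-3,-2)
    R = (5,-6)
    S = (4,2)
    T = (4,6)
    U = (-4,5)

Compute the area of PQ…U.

Σ = (19) + (28) + (34) + (16) + (44) + (13) = 154
Area = |Σ|/2 = 77.

77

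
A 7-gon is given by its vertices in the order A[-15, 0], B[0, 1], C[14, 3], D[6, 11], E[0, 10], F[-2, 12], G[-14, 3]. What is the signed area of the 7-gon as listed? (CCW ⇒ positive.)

Apply Gauss's area formula: 2A = Σ (x_i·y_{i+1} − x_{i+1}·y_i), indices taken mod 7.
A→B: (-15)(1) − (0)(0) = -15
B→C: (0)(3) − (14)(1) = -14
C→D: (14)(11) − (6)(3) = 136
D→E: (6)(10) − (0)(11) = 60
E→F: (0)(12) − (-2)(10) = 20
F→G: (-2)(3) − (-14)(12) = 162
G→A: (-14)(0) − (-15)(3) = 45
Σ = 394
Signed area = Σ/2 = 197 (positive ⇒ counter-clockwise traversal).

197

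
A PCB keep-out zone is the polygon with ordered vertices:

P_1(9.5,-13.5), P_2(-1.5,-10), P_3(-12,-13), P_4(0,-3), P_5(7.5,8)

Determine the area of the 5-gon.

Σ = (-115.25) + (-100.5) + (36) + (22.5) + (-177.25) = -334.5
Area = |Σ|/2 = 167.25.

167.25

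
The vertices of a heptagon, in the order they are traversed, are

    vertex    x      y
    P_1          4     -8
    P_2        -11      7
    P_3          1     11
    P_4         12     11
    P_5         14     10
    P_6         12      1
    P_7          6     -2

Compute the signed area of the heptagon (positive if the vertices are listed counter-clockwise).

-259.5

Apply the shoelace formula: 2A = Σ (x_i·y_{i+1} − x_{i+1}·y_i), indices taken mod 7.
Σ = (-60) + (-128) + (-121) + (-34) + (-106) + (-30) + (-40) = -519
Signed area = Σ/2 = -259.5 (negative ⇒ clockwise traversal).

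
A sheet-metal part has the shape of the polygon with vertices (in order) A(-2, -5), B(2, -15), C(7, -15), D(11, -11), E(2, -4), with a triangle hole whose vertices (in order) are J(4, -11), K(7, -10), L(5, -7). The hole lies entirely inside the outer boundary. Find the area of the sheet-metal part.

Outer boundary:
Apply the surveyor's formula: 2A = Σ (x_i·y_{i+1} − x_{i+1}·y_i), indices taken mod 5.
A→B: (-2)(-15) − (2)(-5) = 40
B→C: (2)(-15) − (7)(-15) = 75
C→D: (7)(-11) − (11)(-15) = 88
D→E: (11)(-4) − (2)(-11) = -22
E→A: (2)(-5) − (-2)(-4) = -18
Σ = 163
Area = |Σ|/2 = 81.5.
Hole:
Apply the surveyor's formula: 2A = Σ (x_i·y_{i+1} − x_{i+1}·y_i), indices taken mod 3.
Σ = (37) + (1) + (-27) = 11
Area = |Σ|/2 = 5.5.
Net area = 81.5 − 5.5 = 76.

76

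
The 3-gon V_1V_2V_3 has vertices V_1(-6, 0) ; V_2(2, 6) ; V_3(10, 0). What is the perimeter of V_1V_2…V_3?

36

|V_1V_2| = √((8)² + (6)²) = √100 = 10
|V_2V_3| = √((8)² + (-6)²) = √100 = 10
|V_3V_1| = √((-16)² + (0)²) = √256 = 16
Perimeter = 10 + 10 + 16 = 36.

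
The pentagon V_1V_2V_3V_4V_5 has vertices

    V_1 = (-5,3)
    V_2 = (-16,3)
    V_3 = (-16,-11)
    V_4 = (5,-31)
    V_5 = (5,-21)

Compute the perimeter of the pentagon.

90

|V_1V_2| = √((-11)² + (0)²) = √121 = 11
|V_2V_3| = √((0)² + (-14)²) = √196 = 14
|V_3V_4| = √((21)² + (-20)²) = √841 = 29
|V_4V_5| = √((0)² + (10)²) = √100 = 10
|V_5V_1| = √((-10)² + (24)²) = √676 = 26
Perimeter = 11 + 14 + 29 + 10 + 26 = 90.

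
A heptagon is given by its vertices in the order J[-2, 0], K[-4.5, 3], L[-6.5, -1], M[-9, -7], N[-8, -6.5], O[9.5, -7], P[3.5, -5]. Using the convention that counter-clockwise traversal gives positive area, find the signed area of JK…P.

Apply Gauss's area formula: 2A = Σ (x_i·y_{i+1} − x_{i+1}·y_i), indices taken mod 7.
Σ = (-6) + (24) + (36.5) + (2.5) + (117.75) + (-23) + (-10) = 141.75
Signed area = Σ/2 = 70.875 (positive ⇒ counter-clockwise traversal).

70.875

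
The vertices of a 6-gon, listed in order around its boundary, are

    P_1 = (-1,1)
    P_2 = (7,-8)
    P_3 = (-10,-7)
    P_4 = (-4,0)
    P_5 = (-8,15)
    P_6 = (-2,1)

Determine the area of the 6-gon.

97.5

Apply the surveyor's formula: 2A = Σ (x_i·y_{i+1} − x_{i+1}·y_i), indices taken mod 6.
Cross-terms: 1, -129, -28, -60, 22, -1  ⇒  Σ = -195
Area = |Σ|/2 = 97.5.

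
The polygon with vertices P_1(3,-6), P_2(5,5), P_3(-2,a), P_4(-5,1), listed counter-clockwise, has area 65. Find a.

5

The doubled signed area Σ (x_i y_{i+1} − x_{i+1} y_i) is linear in a.
With a=0 it equals 80; the coefficient of a is 10 (from the two edges through P_3).
So 10·a + 80 = 2·65 = 130 ⇒ a = 5.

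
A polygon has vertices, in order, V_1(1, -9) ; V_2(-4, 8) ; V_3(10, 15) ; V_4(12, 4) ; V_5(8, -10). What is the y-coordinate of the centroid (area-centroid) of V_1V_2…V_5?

209/87

Apply the shoelace (surveyor's) formula. First the cross-terms c_i = x_i·y_{i+1} − x_{i+1}·y_i:
  -28, -140, -140, -152, -62  ⇒  2A = -522, A = -261.
Then Σ (y_i + y_{i+1})·c_i = -3762, so ȳ = -3762 / (6·(-261)) = 209/87.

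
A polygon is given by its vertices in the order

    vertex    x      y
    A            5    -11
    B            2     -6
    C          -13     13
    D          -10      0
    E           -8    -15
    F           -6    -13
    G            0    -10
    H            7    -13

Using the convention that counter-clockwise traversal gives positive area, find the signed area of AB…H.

Apply the surveyor's formula: 2A = Σ (x_i·y_{i+1} − x_{i+1}·y_i), indices taken mod 8.
Cross-terms: -8, -52, 130, 150, 14, 60, 70, -12  ⇒  Σ = 352
Signed area = Σ/2 = 176 (positive ⇒ counter-clockwise traversal).

176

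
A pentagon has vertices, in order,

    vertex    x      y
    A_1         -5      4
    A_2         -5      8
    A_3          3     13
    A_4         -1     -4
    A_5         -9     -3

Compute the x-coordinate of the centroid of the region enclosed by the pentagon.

Apply the shoelace (surveyor's) formula. First the cross-terms c_i = x_i·y_{i+1} − x_{i+1}·y_i:
  -20, -89, 1, -33, -51  ⇒  2A = -192, A = -96.
Then Σ (x_i + x_{i+1})·c_i = 1424, so x̄ = 1424 / (6·(-96)) = -89/36.

-89/36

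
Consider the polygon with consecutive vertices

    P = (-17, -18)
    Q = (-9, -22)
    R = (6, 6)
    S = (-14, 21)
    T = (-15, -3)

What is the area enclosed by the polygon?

Cross-terms: 212, 78, 210, 357, 219  ⇒  Σ = 1076
Area = |Σ|/2 = 538.

538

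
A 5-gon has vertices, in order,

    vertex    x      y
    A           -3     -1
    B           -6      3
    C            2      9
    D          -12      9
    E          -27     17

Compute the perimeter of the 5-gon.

|AB| = √((-3)² + (4)²) = √25 = 5
|BC| = √((8)² + (6)²) = √100 = 10
|CD| = √((-14)² + (0)²) = √196 = 14
|DE| = √((-15)² + (8)²) = √289 = 17
|EA| = √((24)² + (-18)²) = √900 = 30
Perimeter = 5 + 10 + 14 + 17 + 30 = 76.

76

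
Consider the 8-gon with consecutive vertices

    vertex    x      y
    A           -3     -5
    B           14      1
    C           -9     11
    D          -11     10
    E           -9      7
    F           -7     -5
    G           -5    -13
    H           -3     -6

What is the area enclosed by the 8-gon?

211

Apply Gauss's area formula: 2A = Σ (x_i·y_{i+1} − x_{i+1}·y_i), indices taken mod 8.
Cross-terms: 67, 163, 31, 13, 94, 66, -9, -3  ⇒  Σ = 422
Area = |Σ|/2 = 211.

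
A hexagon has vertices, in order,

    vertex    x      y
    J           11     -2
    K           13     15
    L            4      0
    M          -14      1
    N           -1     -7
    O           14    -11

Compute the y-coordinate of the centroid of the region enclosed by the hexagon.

Apply the surveyor's formula. First the cross-terms c_i = x_i·y_{i+1} − x_{i+1}·y_i:
  191, -60, 4, 99, 109, 93  ⇒  2A = 436, A = 218.
Then Σ (y_i + y_{i+1})·c_i = -2178, so ȳ = -2178 / (6·218) = -363/218.

-363/218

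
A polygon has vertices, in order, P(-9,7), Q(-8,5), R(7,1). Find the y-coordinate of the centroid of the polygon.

Apply the shoelace formula. First the cross-terms c_i = x_i·y_{i+1} − x_{i+1}·y_i:
  11, -43, 58  ⇒  2A = 26, A = 13.
Then Σ (y_i + y_{i+1})·c_i = 338, so ȳ = 338 / (6·13) = 13/3.

13/3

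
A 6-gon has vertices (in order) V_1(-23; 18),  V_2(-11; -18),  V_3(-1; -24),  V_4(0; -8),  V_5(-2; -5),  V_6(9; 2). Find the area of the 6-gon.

Apply the shoelace (surveyor's) formula: 2A = Σ (x_i·y_{i+1} − x_{i+1}·y_i), indices taken mod 6.
Σ = (612) + (246) + (8) + (-16) + (41) + (208) = 1099
Area = |Σ|/2 = 549.5.

549.5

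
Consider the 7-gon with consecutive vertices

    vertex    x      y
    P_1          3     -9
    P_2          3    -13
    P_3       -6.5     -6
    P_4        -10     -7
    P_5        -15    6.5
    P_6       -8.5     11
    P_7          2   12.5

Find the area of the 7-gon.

Cross-terms: -12, -102.5, -14.5, -170, -109.75, -128.25, -55.5  ⇒  Σ = -592.5
Area = |Σ|/2 = 296.25.

296.25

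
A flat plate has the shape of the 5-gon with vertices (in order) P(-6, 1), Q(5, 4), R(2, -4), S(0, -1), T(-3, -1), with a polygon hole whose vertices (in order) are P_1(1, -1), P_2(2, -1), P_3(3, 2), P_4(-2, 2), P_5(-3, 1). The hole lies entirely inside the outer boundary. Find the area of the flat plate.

Outer boundary:
P→Q: (-6)(4) − (5)(1) = -29
Q→R: (5)(-4) − (2)(4) = -28
R→S: (2)(-1) − (0)(-4) = -2
S→T: (0)(-1) − (-3)(-1) = -3
T→P: (-3)(1) − (-6)(-1) = -9
Σ = -71
Area = |Σ|/2 = 35.5.
Hole:
Σ = (1) + (7) + (10) + (4) + (2) = 24
Area = |Σ|/2 = 12.
Net area = 35.5 − 12 = 23.5.

23.5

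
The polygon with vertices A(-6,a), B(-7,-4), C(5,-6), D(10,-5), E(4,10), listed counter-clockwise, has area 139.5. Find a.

Write out the shoelace sum; only the two edges meeting at A involve a:
2·Area = [(4·a − (-6)·10) + ((-6)·(-4) − (-7)·a)] + 217
       = 11·a + 301 = 279
⇒ a = -2.

-2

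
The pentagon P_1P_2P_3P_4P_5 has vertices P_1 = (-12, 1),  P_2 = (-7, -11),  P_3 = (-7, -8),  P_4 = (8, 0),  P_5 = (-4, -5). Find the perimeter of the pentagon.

56

|P_1P_2| = √((5)² + (-12)²) = √169 = 13
|P_2P_3| = √((0)² + (3)²) = √9 = 3
|P_3P_4| = √((15)² + (8)²) = √289 = 17
|P_4P_5| = √((-12)² + (-5)²) = √169 = 13
|P_5P_1| = √((-8)² + (6)²) = √100 = 10
Perimeter = 13 + 3 + 17 + 13 + 10 = 56.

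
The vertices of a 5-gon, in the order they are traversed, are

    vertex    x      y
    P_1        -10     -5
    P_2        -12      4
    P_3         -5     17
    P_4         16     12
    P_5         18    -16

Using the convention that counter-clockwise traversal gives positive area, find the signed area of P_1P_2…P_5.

P_1→P_2: (-10)(4) − (-12)(-5) = -100
P_2→P_3: (-12)(17) − (-5)(4) = -184
P_3→P_4: (-5)(12) − (16)(17) = -332
P_4→P_5: (16)(-16) − (18)(12) = -472
P_5→P_1: (18)(-5) − (-10)(-16) = -250
Σ = -1338
Signed area = Σ/2 = -669 (negative ⇒ clockwise traversal).

-669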